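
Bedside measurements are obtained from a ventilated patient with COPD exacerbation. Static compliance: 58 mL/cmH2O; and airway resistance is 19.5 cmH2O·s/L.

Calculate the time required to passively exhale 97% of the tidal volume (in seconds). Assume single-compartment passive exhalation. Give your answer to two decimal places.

3.97

τ = R × C = 19.5 × 58 mL/cmH2O = 19.5 × 0.058 L/cmH2O = 1.131 s.
Exhaled fraction f = 1 − e^(−t/τ) → t = −τ·ln(1 − f) = −1.131·ln(0.03) = 3.966 s.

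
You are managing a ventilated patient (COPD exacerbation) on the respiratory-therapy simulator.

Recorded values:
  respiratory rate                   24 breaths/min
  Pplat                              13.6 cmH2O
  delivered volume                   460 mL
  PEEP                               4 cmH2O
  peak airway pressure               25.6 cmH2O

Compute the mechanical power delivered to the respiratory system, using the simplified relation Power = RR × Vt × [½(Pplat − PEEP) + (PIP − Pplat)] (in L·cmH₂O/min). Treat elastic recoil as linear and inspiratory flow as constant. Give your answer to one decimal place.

185.5

Per-breath work = Vt × [½(Pplat−PEEP) + (PIP−Pplat)] = 0.460 × [0.5×9.6 + 12.0] = 0.460 × 16.8 = 7.728 L·cmH2O.
Power = 24 × 7.728 = 185.47 L·cmH2O/min.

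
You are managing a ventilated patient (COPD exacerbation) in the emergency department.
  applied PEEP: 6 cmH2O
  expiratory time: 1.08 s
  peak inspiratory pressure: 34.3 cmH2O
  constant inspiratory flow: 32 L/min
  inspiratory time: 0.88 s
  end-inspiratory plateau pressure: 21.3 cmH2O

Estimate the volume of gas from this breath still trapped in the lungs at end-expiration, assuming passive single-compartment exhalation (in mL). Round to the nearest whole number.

Flow: 32 L/min ÷ 60 = 0.5333 L/s.
Vt = flow × Ti = 0.5333 L/s × 0.88 s × 1000 mL/L = 469.3 mL.
R = (PIP − Pplat)/V̇ = (34.3 − 21.3) / 0.5333 = 13.0/0.5333 = 24.377 cmH2O·s/L.
C = Vt/(Pplat − PEEP) = 469.3 / (21.3 − 6) = 469.3/15.3 = 30.673 mL/cmH2O.
τ = R × C = 24.377 × 0.03067 L/cmH2O = 0.7476 s.
Fraction remaining = e^(−Te/τ) = e^(−1.08/0.7476) = 0.2358.
Trapped volume = 469.3 × 0.2358 = 110.66 mL.

111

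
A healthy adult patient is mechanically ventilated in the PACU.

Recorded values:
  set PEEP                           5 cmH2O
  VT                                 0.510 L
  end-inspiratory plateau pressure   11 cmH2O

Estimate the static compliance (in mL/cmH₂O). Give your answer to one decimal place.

Cstat = Vt / (Pplat − PEEP) = 510 / (11 − 5) = 510 / 6.0 = 85.0 mL/cmH2O.

85.0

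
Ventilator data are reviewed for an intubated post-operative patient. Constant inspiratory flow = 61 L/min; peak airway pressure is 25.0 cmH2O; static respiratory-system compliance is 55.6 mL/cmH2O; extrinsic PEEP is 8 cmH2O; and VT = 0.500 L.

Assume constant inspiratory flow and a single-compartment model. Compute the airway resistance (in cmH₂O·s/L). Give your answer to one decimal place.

Flow: 61 L/min ÷ 60 = 1.0167 L/s.
Equation of motion (constant flow): PIP = Vt/C + R·V̇ + PEEP.
R·V̇ = PIP − Vt/C − PEEP = 25.0 − 500/55.6 − 8 = 25.0 − 8.993 − 8 = 8.007 cmH2O.
R = 8.007 / 1.0167 = 7.875 cmH2O·s/L.

7.9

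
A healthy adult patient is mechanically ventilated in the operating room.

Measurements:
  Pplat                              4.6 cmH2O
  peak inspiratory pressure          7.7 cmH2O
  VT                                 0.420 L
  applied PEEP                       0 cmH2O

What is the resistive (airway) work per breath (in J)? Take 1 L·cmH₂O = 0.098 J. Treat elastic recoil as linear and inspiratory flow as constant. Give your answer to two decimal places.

With constant inspiratory flow the resistive pressure is constant at PIP − Pplat = 7.7 − 4.6 = 3.1 cmH2O, so resistive work = 3.1 × 0.420 = 1.302 L·cmH2O.
× 0.098 J/(L·cmH2O) → 0.1276 J.

0.13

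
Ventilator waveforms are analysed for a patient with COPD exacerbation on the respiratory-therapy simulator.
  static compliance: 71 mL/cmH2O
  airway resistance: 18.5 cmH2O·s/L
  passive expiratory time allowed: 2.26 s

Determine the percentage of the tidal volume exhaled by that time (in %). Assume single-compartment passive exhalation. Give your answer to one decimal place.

τ = R × C = 18.5 × 71 mL/cmH2O = 18.5 × 0.071 L/cmH2O = 1.314 s.
Passive exhalation: V(t)/V₀ = e^(−t/τ) = e^(−2.26/1.314) = 0.1791.
Fraction exhaled = 1 − 0.1791 = 0.8209 → 82.09%.

82.1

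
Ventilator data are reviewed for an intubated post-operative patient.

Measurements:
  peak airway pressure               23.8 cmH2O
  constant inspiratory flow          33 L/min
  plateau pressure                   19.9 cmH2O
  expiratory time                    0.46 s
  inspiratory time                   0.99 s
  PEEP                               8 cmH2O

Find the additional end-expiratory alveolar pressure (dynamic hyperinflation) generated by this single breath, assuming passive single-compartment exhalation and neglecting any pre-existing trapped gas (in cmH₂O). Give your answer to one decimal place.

Flow: 33 L/min ÷ 60 = 0.55 L/s.
Vt = flow × Ti = 0.55 L/s × 0.99 s × 1000 mL/L = 544.5 mL.
R = (PIP − Pplat)/V̇ = (23.8 − 19.9) / 0.55 = 3.9/0.55 = 7.091 cmH2O·s/L.
C = Vt/(Pplat − PEEP) = 544.5 / (19.9 − 8) = 544.5/11.9 = 45.756 mL/cmH2O.
τ = R × C = 7.091 × 0.04576 L/cmH2O = 0.3245 s.
Fraction remaining = e^(−Te/τ) = e^(−0.46/0.3245) = 0.2423; trapped volume = 544.5 × 0.2423 = 131.93 mL.
Additional alveolar pressure from trapping ≈ V_trapped / C = 131.93 / 45.756 = 2.883 cmH2O.

2.9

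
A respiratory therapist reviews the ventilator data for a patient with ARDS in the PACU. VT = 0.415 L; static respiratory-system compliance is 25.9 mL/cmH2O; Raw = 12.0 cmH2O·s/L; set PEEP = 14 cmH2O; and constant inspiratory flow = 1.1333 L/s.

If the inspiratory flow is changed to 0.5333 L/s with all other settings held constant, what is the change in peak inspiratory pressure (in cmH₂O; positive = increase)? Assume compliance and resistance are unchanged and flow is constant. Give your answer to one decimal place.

PIP = Vt/C + R·V̇ + PEEP (constant-flow equation of motion).
Only the resistive term changes: ΔPIP = R × ΔV̇ = 12.0 × (0.5333 − 1.1333) = 12.0 × -0.6 = -7.2 cmH2O.

-7.2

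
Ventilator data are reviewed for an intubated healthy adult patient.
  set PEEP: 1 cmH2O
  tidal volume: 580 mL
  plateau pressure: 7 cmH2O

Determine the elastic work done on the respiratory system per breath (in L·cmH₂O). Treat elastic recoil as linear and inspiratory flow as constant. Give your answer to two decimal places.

Elastic work ≈ ½ × (Pplat − PEEP) × Vt = 0.5 × (7 − 1) × 0.580 L = 0.5 × 6.0 × 0.580 = 1.74 L·cmH2O.

1.74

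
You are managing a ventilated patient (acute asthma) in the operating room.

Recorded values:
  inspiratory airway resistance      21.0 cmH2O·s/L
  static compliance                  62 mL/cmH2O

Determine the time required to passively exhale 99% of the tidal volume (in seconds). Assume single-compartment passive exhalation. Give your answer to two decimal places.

τ = R × C = 21.0 × 62 mL/cmH2O = 21.0 × 0.062 L/cmH2O = 1.302 s.
Exhaled fraction f = 1 − e^(−t/τ) → t = −τ·ln(1 − f) = −1.302·ln(0.01) = 5.996 s.

6.00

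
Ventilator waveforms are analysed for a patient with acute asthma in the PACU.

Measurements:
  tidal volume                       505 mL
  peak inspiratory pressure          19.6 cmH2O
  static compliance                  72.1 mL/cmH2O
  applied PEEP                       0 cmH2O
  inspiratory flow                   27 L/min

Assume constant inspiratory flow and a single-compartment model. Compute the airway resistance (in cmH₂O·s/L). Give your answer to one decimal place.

Flow: 27 L/min ÷ 60 = 0.45 L/s.
Equation of motion (constant flow): PIP = Vt/C + R·V̇ + PEEP.
R·V̇ = PIP − Vt/C − PEEP = 19.6 − 505/72.1 − 0 = 19.6 − 7.004 − 0 = 12.596 cmH2O.
R = 12.596 / 0.45 = 27.991 cmH2O·s/L.

28.0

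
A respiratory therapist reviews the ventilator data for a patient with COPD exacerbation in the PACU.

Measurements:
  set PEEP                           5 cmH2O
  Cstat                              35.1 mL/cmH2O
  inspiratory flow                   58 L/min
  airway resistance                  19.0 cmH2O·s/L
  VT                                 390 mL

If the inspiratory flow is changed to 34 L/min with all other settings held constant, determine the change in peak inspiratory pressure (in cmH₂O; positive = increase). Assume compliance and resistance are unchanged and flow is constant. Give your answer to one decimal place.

-7.6

Flow: 58 L/min ÷ 60 = 0.9667 L/s.
New flow: 34 L/min ÷ 60 = 0.5667 L/s.
PIP = Vt/C + R·V̇ + PEEP (constant-flow equation of motion).
Only the resistive term changes: ΔPIP = R × ΔV̇ = 19.0 × (0.5667 − 0.9667) = 19.0 × -0.4 = -7.6 cmH2O.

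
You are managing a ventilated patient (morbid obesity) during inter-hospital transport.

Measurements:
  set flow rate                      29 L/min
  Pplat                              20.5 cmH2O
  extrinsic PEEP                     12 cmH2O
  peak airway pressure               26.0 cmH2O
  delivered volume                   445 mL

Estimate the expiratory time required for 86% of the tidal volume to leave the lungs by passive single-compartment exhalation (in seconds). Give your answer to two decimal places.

Flow: 29 L/min ÷ 60 = 0.4833 L/s.
R = (PIP − Pplat)/V̇ = (26.0 − 20.5) / 0.4833 = 5.5/0.4833 = 11.38 cmH2O·s/L.
C = Vt/(Pplat − PEEP) = 445.0 / (20.5 − 12) = 445.0/8.5 = 52.353 mL/cmH2O.
τ = R × C = 11.38 × 0.05235 L/cmH2O = 0.5957 s.
t = −τ·ln(1 − 0.86) = −0.5957·ln(0.14) = 1.171 s.

1.17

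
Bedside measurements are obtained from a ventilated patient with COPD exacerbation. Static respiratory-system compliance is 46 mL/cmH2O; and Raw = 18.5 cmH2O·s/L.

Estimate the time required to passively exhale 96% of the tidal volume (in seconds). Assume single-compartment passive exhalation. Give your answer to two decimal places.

τ = R × C = 18.5 × 46 mL/cmH2O = 18.5 × 0.046 L/cmH2O = 0.851 s.
Exhaled fraction f = 1 − e^(−t/τ) → t = −τ·ln(1 − f) = −0.851·ln(0.04) = 2.739 s.

2.74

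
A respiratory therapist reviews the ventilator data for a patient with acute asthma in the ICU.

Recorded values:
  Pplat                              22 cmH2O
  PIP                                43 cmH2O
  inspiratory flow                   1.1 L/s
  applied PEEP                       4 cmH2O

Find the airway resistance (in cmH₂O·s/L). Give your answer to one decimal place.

19.1

Raw = (PIP − Pplat) / flow = (43 − 22) / 1.1 = 21.0 / 1.1 = 19.091 cmH2O·s/L.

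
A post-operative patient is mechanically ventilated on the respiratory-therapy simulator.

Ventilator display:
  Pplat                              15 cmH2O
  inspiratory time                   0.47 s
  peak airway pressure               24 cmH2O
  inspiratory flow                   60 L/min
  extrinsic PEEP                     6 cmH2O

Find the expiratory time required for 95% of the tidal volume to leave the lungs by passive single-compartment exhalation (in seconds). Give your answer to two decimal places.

1.41

Flow: 60 L/min ÷ 60 = 1 L/s.
Vt = flow × Ti = 1 L/s × 0.47 s × 1000 mL/L = 470.0 mL.
R = (PIP − Pplat)/V̇ = (24 − 15) / 1 = 9.0/1 = 9.0 cmH2O·s/L.
C = Vt/(Pplat − PEEP) = 470.0 / (15 − 6) = 470.0/9.0 = 52.222 mL/cmH2O.
τ = R × C = 9.0 × 0.05222 L/cmH2O = 0.47 s.
t = −τ·ln(1 − 0.95) = −0.47·ln(0.05) = 1.408 s.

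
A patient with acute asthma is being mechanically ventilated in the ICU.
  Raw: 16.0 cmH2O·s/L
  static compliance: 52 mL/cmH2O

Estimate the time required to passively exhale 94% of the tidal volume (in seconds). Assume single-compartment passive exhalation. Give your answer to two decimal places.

2.34

τ = R × C = 16.0 × 52 mL/cmH2O = 16.0 × 0.052 L/cmH2O = 0.832 s.
Exhaled fraction f = 1 − e^(−t/τ) → t = −τ·ln(1 − f) = −0.832·ln(0.06) = 2.341 s.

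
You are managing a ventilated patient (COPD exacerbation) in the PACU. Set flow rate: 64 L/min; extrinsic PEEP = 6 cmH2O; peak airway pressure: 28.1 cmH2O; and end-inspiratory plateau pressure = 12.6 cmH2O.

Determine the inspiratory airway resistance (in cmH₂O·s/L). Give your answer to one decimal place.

14.5

Flow: 64 L/min ÷ 60 = 1.0667 L/s.
Raw = (PIP − Pplat) / flow = (28.1 − 12.6) / 1.0667 = 15.5 / 1.0667 = 14.531 cmH2O·s/L.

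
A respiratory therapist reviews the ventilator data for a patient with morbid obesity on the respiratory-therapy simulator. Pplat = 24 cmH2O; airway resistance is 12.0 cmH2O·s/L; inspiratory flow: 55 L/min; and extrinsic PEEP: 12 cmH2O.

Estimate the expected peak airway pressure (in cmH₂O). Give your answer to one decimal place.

35.0

Flow: 55 L/min ÷ 60 = 0.9167 L/s.
PIP = Pplat + Raw × flow = 24 + 12.0 × 0.9167 = 24 + 11.0 = 35.0 cmH2O.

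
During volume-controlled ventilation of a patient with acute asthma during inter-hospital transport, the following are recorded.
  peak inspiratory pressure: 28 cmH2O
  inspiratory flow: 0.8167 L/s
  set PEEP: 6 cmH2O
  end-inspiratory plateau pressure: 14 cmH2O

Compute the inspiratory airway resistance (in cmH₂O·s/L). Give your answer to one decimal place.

Raw = (PIP − Pplat) / flow = (28 − 14) / 0.8167 = 14.0 / 0.8167 = 17.142 cmH2O·s/L.

17.1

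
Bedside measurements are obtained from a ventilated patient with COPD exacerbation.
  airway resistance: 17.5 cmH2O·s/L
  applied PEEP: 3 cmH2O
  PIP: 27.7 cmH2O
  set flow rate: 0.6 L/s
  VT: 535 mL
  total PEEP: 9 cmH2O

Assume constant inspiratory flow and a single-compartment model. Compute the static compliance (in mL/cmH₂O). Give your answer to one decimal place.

65.2

Total PEEP = 9 cmH2O (set 3 + intrinsic 6); this is the baseline alveolar pressure.
Equation of motion (constant flow): PIP = Vt/C + R·V̇ + PEEP.
Vt/C = PIP − R·V̇ − PEEP = 27.7 − 17.5×0.6 − 9 = 27.7 − 10.5 − 9 = 8.2 cmH2O.
C = Vt / 8.2 = 535 / 8.2 = 65.244 mL/cmH2O.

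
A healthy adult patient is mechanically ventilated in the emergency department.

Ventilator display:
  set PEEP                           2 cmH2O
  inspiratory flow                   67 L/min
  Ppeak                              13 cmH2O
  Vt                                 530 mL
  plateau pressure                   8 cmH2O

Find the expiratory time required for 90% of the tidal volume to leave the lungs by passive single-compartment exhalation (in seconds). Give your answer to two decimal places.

0.91

Flow: 67 L/min ÷ 60 = 1.1167 L/s.
R = (PIP − Pplat)/V̇ = (13 − 8) / 1.1167 = 5.0/1.1167 = 4.477 cmH2O·s/L.
C = Vt/(Pplat − PEEP) = 530.0 / (8 − 2) = 530.0/6.0 = 88.333 mL/cmH2O.
τ = R × C = 4.477 × 0.08833 L/cmH2O = 0.3955 s.
t = −τ·ln(1 − 0.90) = −0.3955·ln(0.1) = 0.9107 s.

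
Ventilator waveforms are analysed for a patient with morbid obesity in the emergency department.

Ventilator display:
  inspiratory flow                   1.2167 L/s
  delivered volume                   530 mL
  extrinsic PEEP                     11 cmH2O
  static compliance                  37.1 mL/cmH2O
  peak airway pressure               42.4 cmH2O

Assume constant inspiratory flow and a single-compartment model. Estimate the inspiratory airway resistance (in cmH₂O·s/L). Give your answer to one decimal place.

14.1

Equation of motion (constant flow): PIP = Vt/C + R·V̇ + PEEP.
R·V̇ = PIP − Vt/C − PEEP = 42.4 − 530/37.1 − 11 = 42.4 − 14.286 − 11 = 17.114 cmH2O.
R = 17.114 / 1.2167 = 14.066 cmH2O·s/L.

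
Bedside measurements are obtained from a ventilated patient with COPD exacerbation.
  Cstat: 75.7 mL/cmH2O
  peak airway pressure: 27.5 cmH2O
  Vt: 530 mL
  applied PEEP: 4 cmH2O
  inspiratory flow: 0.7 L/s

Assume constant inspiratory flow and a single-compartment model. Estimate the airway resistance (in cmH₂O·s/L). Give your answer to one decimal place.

Equation of motion (constant flow): PIP = Vt/C + R·V̇ + PEEP.
R·V̇ = PIP − Vt/C − PEEP = 27.5 − 530/75.7 − 4 = 27.5 − 7.001 − 4 = 16.499 cmH2O.
R = 16.499 / 0.7 = 23.57 cmH2O·s/L.

23.6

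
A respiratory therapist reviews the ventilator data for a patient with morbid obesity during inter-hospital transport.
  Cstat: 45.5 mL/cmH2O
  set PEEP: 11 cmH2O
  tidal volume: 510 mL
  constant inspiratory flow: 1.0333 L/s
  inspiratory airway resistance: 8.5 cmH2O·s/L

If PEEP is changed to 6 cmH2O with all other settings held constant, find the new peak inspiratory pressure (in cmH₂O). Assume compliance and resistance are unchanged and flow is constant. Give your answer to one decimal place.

PIP = Vt/C + R·V̇ + PEEP (constant-flow equation of motion).
Only the baseline term changes: ΔPIP = ΔPEEP = 6 − 11 = -5.0 cmH2O.
Original PIP = 510/45.5 + 8.5×1.0333 + 11 = 30.992 cmH2O; new PIP = 30.992 + (-5.0) = 25.992 cmH2O.

26.0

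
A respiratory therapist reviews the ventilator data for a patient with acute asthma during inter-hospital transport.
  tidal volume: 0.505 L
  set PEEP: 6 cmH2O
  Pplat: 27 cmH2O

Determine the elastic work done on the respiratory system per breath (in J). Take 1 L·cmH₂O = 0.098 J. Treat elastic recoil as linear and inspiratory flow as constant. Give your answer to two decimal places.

Elastic work ≈ ½ × (Pplat − PEEP) × Vt = 0.5 × (27 − 6) × 0.505 L = 0.5 × 21.0 × 0.505 = 5.303 L·cmH2O.
× 0.098 J/(L·cmH2O) → 0.5197 J.

0.52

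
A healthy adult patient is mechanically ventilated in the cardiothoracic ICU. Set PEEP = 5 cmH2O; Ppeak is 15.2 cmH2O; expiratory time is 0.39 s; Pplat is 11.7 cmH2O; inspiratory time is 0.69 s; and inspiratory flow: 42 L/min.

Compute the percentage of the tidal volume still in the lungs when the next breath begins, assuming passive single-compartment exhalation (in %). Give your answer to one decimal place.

Flow: 42 L/min ÷ 60 = 0.7 L/s.
Vt = flow × Ti = 0.7 L/s × 0.69 s × 1000 mL/L = 483.0 mL.
R = (PIP − Pplat)/V̇ = (15.2 − 11.7) / 0.7 = 3.5/0.7 = 5.0 cmH2O·s/L.
C = Vt/(Pplat − PEEP) = 483.0 / (11.7 − 5) = 483.0/6.7 = 72.09 mL/cmH2O.
τ = R × C = 5.0 × 0.07209 L/cmH2O = 0.3605 s.
Fraction remaining at end-expiration = e^(−Te/τ) = e^(−0.39/0.3605) = 0.339 → 33.9%.

33.9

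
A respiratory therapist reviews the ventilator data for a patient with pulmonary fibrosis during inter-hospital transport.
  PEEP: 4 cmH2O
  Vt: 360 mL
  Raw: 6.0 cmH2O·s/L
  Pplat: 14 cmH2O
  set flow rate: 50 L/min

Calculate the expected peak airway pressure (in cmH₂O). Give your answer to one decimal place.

Flow: 50 L/min ÷ 60 = 0.8333 L/s.
PIP = Pplat + Raw × flow = 14 + 6.0 × 0.8333 = 14 + 5.0 = 19.0 cmH2O.

19.0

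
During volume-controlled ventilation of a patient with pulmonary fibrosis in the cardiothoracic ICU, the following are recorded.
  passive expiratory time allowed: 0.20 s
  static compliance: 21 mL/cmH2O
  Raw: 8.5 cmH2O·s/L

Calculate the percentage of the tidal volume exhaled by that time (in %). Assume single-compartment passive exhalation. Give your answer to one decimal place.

τ = R × C = 8.5 × 21 mL/cmH2O = 8.5 × 0.021 L/cmH2O = 0.1785 s.
Passive exhalation: V(t)/V₀ = e^(−t/τ) = e^(−0.20/0.1785) = 0.3261.
Fraction exhaled = 1 − 0.3261 = 0.6739 → 67.39%.

67.4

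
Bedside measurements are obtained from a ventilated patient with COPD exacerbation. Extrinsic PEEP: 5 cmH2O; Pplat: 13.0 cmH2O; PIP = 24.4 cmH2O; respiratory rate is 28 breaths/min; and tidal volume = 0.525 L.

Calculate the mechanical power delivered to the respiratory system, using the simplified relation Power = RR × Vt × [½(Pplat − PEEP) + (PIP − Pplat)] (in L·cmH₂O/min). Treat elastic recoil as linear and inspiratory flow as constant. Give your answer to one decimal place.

226.4

Per-breath work = Vt × [½(Pplat−PEEP) + (PIP−Pplat)] = 0.525 × [0.5×8.0 + 11.4] = 0.525 × 15.4 = 8.085 L·cmH2O.
Power = 28 × 8.085 = 226.38 L·cmH2O/min.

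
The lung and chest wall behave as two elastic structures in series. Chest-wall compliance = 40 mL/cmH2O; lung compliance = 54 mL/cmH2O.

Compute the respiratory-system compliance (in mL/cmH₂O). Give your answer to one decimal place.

Lung and chest wall are elastances in series: 1/Crs = 1/CL + 1/Ccw.
1/Crs = 1/54 + 1/40 = 0.04352.
Crs = 22.978 mL/cmH2O.

23.0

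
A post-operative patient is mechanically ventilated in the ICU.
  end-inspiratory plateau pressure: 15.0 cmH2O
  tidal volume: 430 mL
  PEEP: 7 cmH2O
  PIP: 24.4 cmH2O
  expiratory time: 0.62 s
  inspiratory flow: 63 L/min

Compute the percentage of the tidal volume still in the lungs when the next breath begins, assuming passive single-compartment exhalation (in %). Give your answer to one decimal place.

Flow: 63 L/min ÷ 60 = 1.05 L/s.
R = (PIP − Pplat)/V̇ = (24.4 − 15.0) / 1.05 = 9.4/1.05 = 8.952 cmH2O·s/L.
C = Vt/(Pplat − PEEP) = 430.0 / (15.0 − 7) = 430.0/8.0 = 53.75 mL/cmH2O.
τ = R × C = 8.952 × 0.05375 L/cmH2O = 0.4812 s.
Fraction remaining at end-expiration = e^(−Te/τ) = e^(−0.62/0.4812) = 0.2757 → 27.57%.

27.6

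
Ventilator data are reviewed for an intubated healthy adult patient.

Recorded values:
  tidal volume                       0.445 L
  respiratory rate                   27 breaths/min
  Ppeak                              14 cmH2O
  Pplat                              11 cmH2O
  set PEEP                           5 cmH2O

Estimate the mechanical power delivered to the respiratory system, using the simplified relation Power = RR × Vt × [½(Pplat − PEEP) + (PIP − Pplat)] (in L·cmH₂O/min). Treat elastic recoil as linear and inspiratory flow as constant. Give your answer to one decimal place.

72.1

Per-breath work = Vt × [½(Pplat−PEEP) + (PIP−Pplat)] = 0.445 × [0.5×6.0 + 3.0] = 0.445 × 6.0 = 2.67 L·cmH2O.
Power = 27 × 2.67 = 72.09 L·cmH2O/min.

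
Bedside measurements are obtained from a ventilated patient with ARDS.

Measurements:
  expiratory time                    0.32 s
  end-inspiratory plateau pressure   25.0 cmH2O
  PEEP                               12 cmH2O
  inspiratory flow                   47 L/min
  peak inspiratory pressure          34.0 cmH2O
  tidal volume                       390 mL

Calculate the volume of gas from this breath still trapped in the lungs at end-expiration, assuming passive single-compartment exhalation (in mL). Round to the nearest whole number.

154

Flow: 47 L/min ÷ 60 = 0.7833 L/s.
R = (PIP − Pplat)/V̇ = (34.0 − 25.0) / 0.7833 = 9.0/0.7833 = 11.49 cmH2O·s/L.
C = Vt/(Pplat − PEEP) = 390.0 / (25.0 − 12) = 390.0/13.0 = 30.0 mL/cmH2O.
τ = R × C = 11.49 × 0.03 L/cmH2O = 0.3447 s.
Fraction remaining = e^(−Te/τ) = e^(−0.32/0.3447) = 0.3952.
Trapped volume = 390.0 × 0.3952 = 154.13 mL.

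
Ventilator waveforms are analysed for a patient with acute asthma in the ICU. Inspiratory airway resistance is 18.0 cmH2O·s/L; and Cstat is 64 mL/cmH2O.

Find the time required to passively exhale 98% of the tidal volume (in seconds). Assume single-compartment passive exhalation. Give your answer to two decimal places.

4.51

τ = R × C = 18.0 × 64 mL/cmH2O = 18.0 × 0.064 L/cmH2O = 1.152 s.
Exhaled fraction f = 1 − e^(−t/τ) → t = −τ·ln(1 − f) = −1.152·ln(0.02) = 4.507 s.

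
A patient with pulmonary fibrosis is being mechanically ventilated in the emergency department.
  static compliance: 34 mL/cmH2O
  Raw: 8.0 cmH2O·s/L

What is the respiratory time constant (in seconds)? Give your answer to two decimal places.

τ = R × C = 8.0 × 34 mL/cmH2O = 8.0 × 0.034 L/cmH2O = 0.272 s.

0.27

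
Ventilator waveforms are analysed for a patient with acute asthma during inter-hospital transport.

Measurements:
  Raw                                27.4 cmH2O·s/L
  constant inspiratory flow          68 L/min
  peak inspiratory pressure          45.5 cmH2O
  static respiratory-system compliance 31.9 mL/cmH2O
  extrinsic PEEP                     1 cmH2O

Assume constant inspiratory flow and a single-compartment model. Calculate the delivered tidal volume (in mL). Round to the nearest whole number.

429

Flow: 68 L/min ÷ 60 = 1.1333 L/s.
Equation of motion (constant flow): PIP = Vt/C + R·V̇ + PEEP.
Vt/C = PIP − R·V̇ − PEEP = 45.5 − 31.052 − 1 = 13.448 cmH2O.
Vt = C × 13.448 = 31.9 × 13.448 = 428.99 mL.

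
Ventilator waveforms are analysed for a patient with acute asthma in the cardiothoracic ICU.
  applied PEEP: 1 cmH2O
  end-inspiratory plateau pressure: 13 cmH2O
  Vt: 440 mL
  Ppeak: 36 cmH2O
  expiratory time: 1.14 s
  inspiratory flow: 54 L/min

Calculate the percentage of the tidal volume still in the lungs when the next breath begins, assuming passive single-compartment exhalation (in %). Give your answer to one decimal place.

29.6

Flow: 54 L/min ÷ 60 = 0.9 L/s.
R = (PIP − Pplat)/V̇ = (36 − 13) / 0.9 = 23.0/0.9 = 25.556 cmH2O·s/L.
C = Vt/(Pplat − PEEP) = 440.0 / (13 − 1) = 440.0/12.0 = 36.667 mL/cmH2O.
τ = R × C = 25.556 × 0.03667 L/cmH2O = 0.9371 s.
Fraction remaining at end-expiration = e^(−Te/τ) = e^(−1.14/0.9371) = 0.2963 → 29.63%.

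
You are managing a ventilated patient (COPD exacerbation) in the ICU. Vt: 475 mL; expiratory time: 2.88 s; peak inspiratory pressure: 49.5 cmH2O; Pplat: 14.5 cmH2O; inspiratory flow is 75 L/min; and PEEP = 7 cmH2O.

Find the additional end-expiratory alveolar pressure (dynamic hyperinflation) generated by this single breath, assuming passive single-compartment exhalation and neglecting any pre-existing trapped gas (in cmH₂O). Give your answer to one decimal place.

1.5

Flow: 75 L/min ÷ 60 = 1.25 L/s.
R = (PIP − Pplat)/V̇ = (49.5 − 14.5) / 1.25 = 35.0/1.25 = 28.0 cmH2O·s/L.
C = Vt/(Pplat − PEEP) = 475.0 / (14.5 − 7) = 475.0/7.5 = 63.333 mL/cmH2O.
τ = R × C = 28.0 × 0.06333 L/cmH2O = 1.773 s.
Fraction remaining = e^(−Te/τ) = e^(−2.88/1.773) = 0.197; trapped volume = 475.0 × 0.197 = 93.575 mL.
Additional alveolar pressure from trapping ≈ V_trapped / C = 93.575 / 63.333 = 1.478 cmH2O.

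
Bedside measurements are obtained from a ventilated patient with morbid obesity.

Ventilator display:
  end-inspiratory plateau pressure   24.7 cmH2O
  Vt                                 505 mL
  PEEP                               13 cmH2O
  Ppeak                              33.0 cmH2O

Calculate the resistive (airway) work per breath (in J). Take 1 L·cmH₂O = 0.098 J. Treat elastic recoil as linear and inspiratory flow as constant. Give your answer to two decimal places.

0.41

With constant inspiratory flow the resistive pressure is constant at PIP − Pplat = 33.0 − 24.7 = 8.3 cmH2O, so resistive work = 8.3 × 0.505 = 4.192 L·cmH2O.
× 0.098 J/(L·cmH2O) → 0.4108 J.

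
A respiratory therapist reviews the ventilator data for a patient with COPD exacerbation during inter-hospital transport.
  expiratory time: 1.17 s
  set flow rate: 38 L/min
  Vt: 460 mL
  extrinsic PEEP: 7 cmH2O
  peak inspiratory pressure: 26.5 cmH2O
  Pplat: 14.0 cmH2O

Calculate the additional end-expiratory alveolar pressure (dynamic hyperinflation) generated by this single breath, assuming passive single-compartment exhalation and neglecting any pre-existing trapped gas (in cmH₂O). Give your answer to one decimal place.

Flow: 38 L/min ÷ 60 = 0.6333 L/s.
R = (PIP − Pplat)/V̇ = (26.5 − 14.0) / 0.6333 = 12.5/0.6333 = 19.738 cmH2O·s/L.
C = Vt/(Pplat − PEEP) = 460.0 / (14.0 − 7) = 460.0/7.0 = 65.714 mL/cmH2O.
τ = R × C = 19.738 × 0.06571 L/cmH2O = 1.297 s.
Fraction remaining = e^(−Te/τ) = e^(−1.17/1.297) = 0.4057; trapped volume = 460.0 × 0.4057 = 186.62 mL.
Additional alveolar pressure from trapping ≈ V_trapped / C = 186.62 / 65.714 = 2.84 cmH2O.

2.8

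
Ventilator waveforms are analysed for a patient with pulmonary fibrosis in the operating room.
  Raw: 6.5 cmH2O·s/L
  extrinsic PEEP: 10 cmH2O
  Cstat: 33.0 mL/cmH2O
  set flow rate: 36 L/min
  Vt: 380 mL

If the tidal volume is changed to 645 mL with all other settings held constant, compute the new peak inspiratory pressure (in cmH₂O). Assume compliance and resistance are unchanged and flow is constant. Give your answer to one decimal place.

Flow: 36 L/min ÷ 60 = 0.6 L/s.
PIP = Vt/C + R·V̇ + PEEP (constant-flow equation of motion).
Only the elastic term changes: ΔPIP = ΔVt / C = (645 − 380) / 33.0 = 8.03 cmH2O.
Original PIP = 380/33.0 + 6.5×0.6 + 10 = 25.415 cmH2O; new PIP = 25.415 + (8.03) = 33.445 cmH2O.

33.4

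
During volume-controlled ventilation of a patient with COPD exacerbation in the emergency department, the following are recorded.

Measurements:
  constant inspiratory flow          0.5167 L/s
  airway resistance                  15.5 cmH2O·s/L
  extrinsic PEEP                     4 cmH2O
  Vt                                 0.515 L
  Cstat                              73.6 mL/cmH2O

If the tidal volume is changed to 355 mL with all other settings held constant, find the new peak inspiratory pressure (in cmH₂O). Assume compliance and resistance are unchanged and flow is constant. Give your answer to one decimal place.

PIP = Vt/C + R·V̇ + PEEP (constant-flow equation of motion).
Only the elastic term changes: ΔPIP = ΔVt / C = (355 − 515) / 73.6 = -2.174 cmH2O.
Original PIP = 515/73.6 + 15.5×0.5167 + 4 = 19.006 cmH2O; new PIP = 19.006 + (-2.174) = 16.832 cmH2O.

16.8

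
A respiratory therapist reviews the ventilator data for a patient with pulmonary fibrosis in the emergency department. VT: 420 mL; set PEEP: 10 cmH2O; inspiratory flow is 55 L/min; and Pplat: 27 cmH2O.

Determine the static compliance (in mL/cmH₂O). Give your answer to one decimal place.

24.7

Cstat = Vt / (Pplat − PEEP) = 420 / (27 − 10) = 420 / 17.0 = 24.706 mL/cmH2O.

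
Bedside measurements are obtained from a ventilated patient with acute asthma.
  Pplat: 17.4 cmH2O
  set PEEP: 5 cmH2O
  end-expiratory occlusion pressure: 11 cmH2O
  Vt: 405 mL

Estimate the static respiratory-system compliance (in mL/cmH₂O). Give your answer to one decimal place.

End-expiratory occlusion gives total PEEP = 11 cmH2O (intrinsic PEEP = 11 − 5 = 6). Use total PEEP for the elastic gradient.
Cstat = Vt / (Pplat − PEEPtotal) = 405 / (17.4 − 11) = 405 / 6.4 = 63.281 mL/cmH2O.

63.3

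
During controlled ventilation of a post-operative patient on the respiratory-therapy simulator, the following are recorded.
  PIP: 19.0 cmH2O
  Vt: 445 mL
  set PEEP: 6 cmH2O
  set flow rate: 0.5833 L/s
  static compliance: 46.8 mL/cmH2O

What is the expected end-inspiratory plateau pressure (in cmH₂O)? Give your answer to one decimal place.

15.5

Pplat = PEEP + Vt / Cstat = 6 + 445 / 46.8 = 6 + 9.509 = 15.509 cmH2O.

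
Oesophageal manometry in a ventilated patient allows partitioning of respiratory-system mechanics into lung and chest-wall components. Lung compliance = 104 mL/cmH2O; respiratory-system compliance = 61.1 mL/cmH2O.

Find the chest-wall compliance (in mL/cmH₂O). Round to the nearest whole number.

148

1/Ccw = 1/Crs − 1/CL.
1/Ccw = 1/61.1 − 1/104 = 0.006751.
Ccw = 148.13 mL/cmH2O.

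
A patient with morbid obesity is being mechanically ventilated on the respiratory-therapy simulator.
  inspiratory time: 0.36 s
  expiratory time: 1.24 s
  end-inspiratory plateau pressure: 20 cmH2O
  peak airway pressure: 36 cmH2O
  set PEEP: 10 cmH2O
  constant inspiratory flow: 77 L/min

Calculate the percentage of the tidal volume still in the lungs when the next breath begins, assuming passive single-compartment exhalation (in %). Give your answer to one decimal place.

Flow: 77 L/min ÷ 60 = 1.2833 L/s.
Vt = flow × Ti = 1.2833 L/s × 0.36 s × 1000 mL/L = 461.99 mL.
R = (PIP − Pplat)/V̇ = (36 − 20) / 1.2833 = 16.0/1.2833 = 12.468 cmH2O·s/L.
C = Vt/(Pplat − PEEP) = 461.99 / (20 − 10) = 461.99/10.0 = 46.199 mL/cmH2O.
τ = R × C = 12.468 × 0.0462 L/cmH2O = 0.576 s.
Fraction remaining at end-expiration = e^(−Te/τ) = e^(−1.24/0.576) = 0.1162 → 11.62%.

11.6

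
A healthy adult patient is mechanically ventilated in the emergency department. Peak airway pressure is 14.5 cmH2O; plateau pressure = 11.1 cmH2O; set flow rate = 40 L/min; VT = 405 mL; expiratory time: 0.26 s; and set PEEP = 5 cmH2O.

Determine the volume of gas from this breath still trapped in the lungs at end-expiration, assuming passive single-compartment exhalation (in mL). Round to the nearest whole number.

188

Flow: 40 L/min ÷ 60 = 0.6667 L/s.
R = (PIP − Pplat)/V̇ = (14.5 − 11.1) / 0.6667 = 3.4/0.6667 = 5.1 cmH2O·s/L.
C = Vt/(Pplat − PEEP) = 405.0 / (11.1 − 5) = 405.0/6.1 = 66.393 mL/cmH2O.
τ = R × C = 5.1 × 0.06639 L/cmH2O = 0.3386 s.
Fraction remaining = e^(−Te/τ) = e^(−0.26/0.3386) = 0.464.
Trapped volume = 405.0 × 0.464 = 187.92 mL.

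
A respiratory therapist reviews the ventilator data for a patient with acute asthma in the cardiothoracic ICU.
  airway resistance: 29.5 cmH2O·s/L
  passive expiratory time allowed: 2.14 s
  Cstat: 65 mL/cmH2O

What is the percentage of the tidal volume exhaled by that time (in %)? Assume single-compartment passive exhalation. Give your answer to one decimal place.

67.2

τ = R × C = 29.5 × 65 mL/cmH2O = 29.5 × 0.065 L/cmH2O = 1.918 s.
Passive exhalation: V(t)/V₀ = e^(−t/τ) = e^(−2.14/1.918) = 0.3277.
Fraction exhaled = 1 − 0.3277 = 0.6723 → 67.23%.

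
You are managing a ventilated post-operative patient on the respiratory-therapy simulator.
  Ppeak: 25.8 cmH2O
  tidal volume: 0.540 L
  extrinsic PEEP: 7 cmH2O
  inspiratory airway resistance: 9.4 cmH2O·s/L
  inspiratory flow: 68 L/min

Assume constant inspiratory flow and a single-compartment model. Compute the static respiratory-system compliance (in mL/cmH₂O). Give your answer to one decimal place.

Flow: 68 L/min ÷ 60 = 1.1333 L/s.
Equation of motion (constant flow): PIP = Vt/C + R·V̇ + PEEP.
Vt/C = PIP − R·V̇ − PEEP = 25.8 − 9.4×1.1333 − 7 = 25.8 − 10.653 − 7 = 8.147 cmH2O.
C = Vt / 8.147 = 540 / 8.147 = 66.282 mL/cmH2O.

66.3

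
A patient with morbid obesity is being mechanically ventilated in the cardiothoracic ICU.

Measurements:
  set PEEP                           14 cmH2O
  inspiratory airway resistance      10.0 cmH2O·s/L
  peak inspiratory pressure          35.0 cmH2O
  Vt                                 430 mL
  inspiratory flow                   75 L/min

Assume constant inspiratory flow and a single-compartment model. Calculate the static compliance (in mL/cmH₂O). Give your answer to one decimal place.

50.6

Flow: 75 L/min ÷ 60 = 1.25 L/s.
Equation of motion (constant flow): PIP = Vt/C + R·V̇ + PEEP.
Vt/C = PIP − R·V̇ − PEEP = 35.0 − 10.0×1.25 − 14 = 35.0 − 12.5 − 14 = 8.5 cmH2O.
C = Vt / 8.5 = 430 / 8.5 = 50.588 mL/cmH2O.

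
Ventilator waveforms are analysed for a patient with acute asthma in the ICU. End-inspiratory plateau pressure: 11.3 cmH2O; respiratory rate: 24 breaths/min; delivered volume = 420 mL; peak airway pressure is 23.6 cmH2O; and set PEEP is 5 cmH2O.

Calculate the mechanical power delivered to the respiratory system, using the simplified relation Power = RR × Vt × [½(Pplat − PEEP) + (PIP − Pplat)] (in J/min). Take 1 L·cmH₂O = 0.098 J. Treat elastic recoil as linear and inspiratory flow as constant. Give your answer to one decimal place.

15.3

Per-breath work = Vt × [½(Pplat−PEEP) + (PIP−Pplat)] = 0.420 × [0.5×6.3 + 12.3] = 0.420 × 15.45 = 6.489 L·cmH2O.
Power = 24 × 6.489 = 155.74 L·cmH2O/min.
× 0.098 J/(L·cmH2O) → 15.263 J/min.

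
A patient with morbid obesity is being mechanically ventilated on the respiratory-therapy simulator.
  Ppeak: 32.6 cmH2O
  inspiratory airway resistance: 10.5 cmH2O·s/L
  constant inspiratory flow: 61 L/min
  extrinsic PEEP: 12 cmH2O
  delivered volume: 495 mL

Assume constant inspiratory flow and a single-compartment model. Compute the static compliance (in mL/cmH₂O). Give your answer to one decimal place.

49.9

Flow: 61 L/min ÷ 60 = 1.0167 L/s.
Equation of motion (constant flow): PIP = Vt/C + R·V̇ + PEEP.
Vt/C = PIP − R·V̇ − PEEP = 32.6 − 10.5×1.0167 − 12 = 32.6 − 10.675 − 12 = 9.925 cmH2O.
C = Vt / 9.925 = 495 / 9.925 = 49.874 mL/cmH2O.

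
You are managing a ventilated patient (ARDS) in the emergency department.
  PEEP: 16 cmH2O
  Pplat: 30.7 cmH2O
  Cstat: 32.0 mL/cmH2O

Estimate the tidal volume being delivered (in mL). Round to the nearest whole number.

470

Vt = Cstat × (Pplat − PEEP) = 32.0 × (30.7 − 16) = 32.0 × 14.7 = 470.4 mL.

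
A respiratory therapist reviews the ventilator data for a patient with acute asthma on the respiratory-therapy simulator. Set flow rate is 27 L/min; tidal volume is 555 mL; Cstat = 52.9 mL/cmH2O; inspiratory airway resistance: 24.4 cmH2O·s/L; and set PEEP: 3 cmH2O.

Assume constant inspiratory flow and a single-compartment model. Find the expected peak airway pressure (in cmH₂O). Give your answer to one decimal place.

Flow: 27 L/min ÷ 60 = 0.45 L/s.
Equation of motion (constant flow): PIP = Vt/C + R·V̇ + PEEP.
PIP = 555/52.9 + 24.4×0.45 + 3 = 10.491 + 10.98 + 3 = 24.471 cmH2O.

24.5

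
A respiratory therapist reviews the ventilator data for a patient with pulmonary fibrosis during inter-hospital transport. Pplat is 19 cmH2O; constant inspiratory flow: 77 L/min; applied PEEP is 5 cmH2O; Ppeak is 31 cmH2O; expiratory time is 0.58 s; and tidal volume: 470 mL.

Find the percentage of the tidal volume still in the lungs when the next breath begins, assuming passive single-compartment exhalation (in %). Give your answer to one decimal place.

Flow: 77 L/min ÷ 60 = 1.2833 L/s.
R = (PIP − Pplat)/V̇ = (31 − 19) / 1.2833 = 12.0/1.2833 = 9.351 cmH2O·s/L.
C = Vt/(Pplat − PEEP) = 470.0 / (19 − 5) = 470.0/14.0 = 33.571 mL/cmH2O.
τ = R × C = 9.351 × 0.03357 L/cmH2O = 0.3139 s.
Fraction remaining at end-expiration = e^(−Te/τ) = e^(−0.58/0.3139) = 0.1576 → 15.76%.

15.8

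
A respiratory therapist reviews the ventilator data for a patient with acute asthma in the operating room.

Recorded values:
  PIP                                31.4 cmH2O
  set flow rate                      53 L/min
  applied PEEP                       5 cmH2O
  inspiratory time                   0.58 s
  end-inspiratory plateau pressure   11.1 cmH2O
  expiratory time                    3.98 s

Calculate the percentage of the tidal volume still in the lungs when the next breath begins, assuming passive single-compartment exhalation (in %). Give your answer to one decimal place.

Flow: 53 L/min ÷ 60 = 0.8833 L/s.
Vt = flow × Ti = 0.8833 L/s × 0.58 s × 1000 mL/L = 512.31 mL.
R = (PIP − Pplat)/V̇ = (31.4 − 11.1) / 0.8833 = 20.3/0.8833 = 22.982 cmH2O·s/L.
C = Vt/(Pplat − PEEP) = 512.31 / (11.1 − 5) = 512.31/6.1 = 83.985 mL/cmH2O.
τ = R × C = 22.982 × 0.08399 L/cmH2O = 1.93 s.
Fraction remaining at end-expiration = e^(−Te/τ) = e^(−3.98/1.93) = 0.1272 → 12.72%.

12.7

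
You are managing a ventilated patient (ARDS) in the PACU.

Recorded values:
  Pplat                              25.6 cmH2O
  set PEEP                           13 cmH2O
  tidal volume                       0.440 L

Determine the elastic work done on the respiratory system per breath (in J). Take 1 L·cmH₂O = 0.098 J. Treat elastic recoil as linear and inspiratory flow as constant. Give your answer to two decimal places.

Elastic work ≈ ½ × (Pplat − PEEP) × Vt = 0.5 × (25.6 − 13) × 0.440 L = 0.5 × 12.6 × 0.440 = 2.772 L·cmH2O.
× 0.098 J/(L·cmH2O) → 0.2717 J.

0.27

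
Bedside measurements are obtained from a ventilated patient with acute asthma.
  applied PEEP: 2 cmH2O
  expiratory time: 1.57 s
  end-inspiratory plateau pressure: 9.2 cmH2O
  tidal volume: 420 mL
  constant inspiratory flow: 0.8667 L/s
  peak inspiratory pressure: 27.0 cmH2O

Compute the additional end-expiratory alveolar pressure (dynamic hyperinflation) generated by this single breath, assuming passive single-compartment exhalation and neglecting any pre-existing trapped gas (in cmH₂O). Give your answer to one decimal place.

1.9

R = (PIP − Pplat)/V̇ = (27.0 − 9.2) / 0.8667 = 17.8/0.8667 = 20.538 cmH2O·s/L.
C = Vt/(Pplat − PEEP) = 420.0 / (9.2 − 2) = 420.0/7.2 = 58.333 mL/cmH2O.
τ = R × C = 20.538 × 0.05833 L/cmH2O = 1.198 s.
Fraction remaining = e^(−Te/τ) = e^(−1.57/1.198) = 0.2697; trapped volume = 420.0 × 0.2697 = 113.27 mL.
Additional alveolar pressure from trapping ≈ V_trapped / C = 113.27 / 58.333 = 1.942 cmH2O.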